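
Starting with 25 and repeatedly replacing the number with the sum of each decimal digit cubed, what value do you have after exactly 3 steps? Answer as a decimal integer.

250

25 → 2³ + 5³ = 133
133 → 1³ + 3³ + 3³ = 55
55 → 5³ + 5³ = 250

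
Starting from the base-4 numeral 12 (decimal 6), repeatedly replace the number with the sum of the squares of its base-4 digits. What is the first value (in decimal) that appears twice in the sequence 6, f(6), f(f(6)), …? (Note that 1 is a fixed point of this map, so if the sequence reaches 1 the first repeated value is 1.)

1

6 = (1,2)_4 → 5
5 = (1,1)_4 → 2
2 = (2)_4 → 4
4 = (1,0)_4 → 1  — reached the fixed point 1.
1 → 1, so 1 is the first repeated value.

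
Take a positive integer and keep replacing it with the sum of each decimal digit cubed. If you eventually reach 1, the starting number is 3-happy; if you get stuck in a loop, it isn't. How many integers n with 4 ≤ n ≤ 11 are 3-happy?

1

4: 4 → 64 → 280 → 520 → 133 → 55 → 250 → 133  — not 3-happy
5: 5 → 125 → 134 → 92 → 737 → 713 → 371 → 371  — not 3-happy
6: 6 → 216 → 225 → 141 → 66 → 432 → 99 → 1458 → 702 → 351 → 153 → 153  — not 3-happy
7: 7 → 343 → 118 → 514 → 190 → 730 → 370 → 370  — not 3-happy
8: 8 → 512 → 134 → 92 → 737 → 713 → 371 → 371  — not 3-happy
9: 9 → 729 → 1080 → 513 → 153 → 153  — not 3-happy
10: 10 → 1  — 3-happy
11: 11 → 2 → 8 → 512 → 134 → 92 → 737 → 713 → 371 → 371  — not 3-happy
3-happy: 10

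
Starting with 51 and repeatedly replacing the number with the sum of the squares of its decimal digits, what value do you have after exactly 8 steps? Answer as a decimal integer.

42

51 → 5² + 1² = 25 + 1 = 26
26 → 2² + 6² = 4 + 36 = 40
40 → 4² + 0² = 16 + 0 = 16
16 → 1² + 6² = 1 + 36 = 37
37 → 3² + 7² = 9 + 49 = 58
58 → 5² + 8² = 25 + 64 = 89
89 → 8² + 9² = 64 + 81 = 145
145 → 1² + 4² + 5² = 1 + 16 + 25 = 42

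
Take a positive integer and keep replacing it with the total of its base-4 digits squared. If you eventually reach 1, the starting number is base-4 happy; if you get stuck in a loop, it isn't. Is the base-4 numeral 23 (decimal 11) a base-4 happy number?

11 = (2,3)_4 → 2² + 3² = 13
13 = (3,1)_4 → 3² + 1² = 10
10 = (2,2)_4 → 2² + 2² = 8
8 = (2,0)_4 → 2² + 0² = 4
4 = (1,0)_4 → 1² + 0² = 1  — reached 1.

base-4 happy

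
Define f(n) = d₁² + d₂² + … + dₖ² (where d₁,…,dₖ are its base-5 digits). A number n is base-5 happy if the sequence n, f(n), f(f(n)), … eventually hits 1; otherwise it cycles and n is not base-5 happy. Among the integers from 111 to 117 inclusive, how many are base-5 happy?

1

111: 111 → 21 → 17 → 13 → 13  (repeats 13)
112: 112 → 24 → 32 → 6 → 2 → 4 → 16 → 10 → 4  (repeats 4)
113: 113 → 29 → 17 → 13 → 13  (repeats 13)
114: 114 → 36 → 6 → 2 → 4 → 16 → 10 → 4  (repeats 4)
115: 115 → 25 → 1  (reaches 1)
116: 116 → 26 → 2 → 4 → 16 → 10 → 4  (repeats 4)
117: 117 → 29 → 17 → 13 → 13  (repeats 13)
base-5 happy: 115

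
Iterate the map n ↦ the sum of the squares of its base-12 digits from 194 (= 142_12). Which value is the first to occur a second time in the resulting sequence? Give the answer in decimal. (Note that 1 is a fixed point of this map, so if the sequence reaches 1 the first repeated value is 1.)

194 = (1,4,2)_12 → 1² + 4² + 2² = 1 + 16 + 4 = 21
21 = (1,9)_12 → 1² + 9² = 1 + 81 = 82
82 = (6,10)_12 → 6² + 10² = 36 + 100 = 136
136 = (11,4)_12 → 11² + 4² = 121 + 16 = 137
137 = (11,5)_12 → 11² + 5² = 121 + 25 = 146
146 = (1,0,2)_12 → 1² + 0² + 2² = 1 + 0 + 4 = 5
5 = (5)_12 → 5² = 25
25 = (2,1)_12 → 2² + 1² = 4 + 1 = 5  — 5 already appeared earlier.

5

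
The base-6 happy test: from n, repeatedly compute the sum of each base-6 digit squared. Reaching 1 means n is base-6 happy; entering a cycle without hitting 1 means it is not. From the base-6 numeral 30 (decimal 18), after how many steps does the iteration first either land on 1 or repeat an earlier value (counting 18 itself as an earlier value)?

11

18 = (3,0)_6 → 9
9 = (1,3)_6 → 10
10 = (1,4)_6 → 17
17 = (2,5)_6 → 29
29 = (4,5)_6 → 41
41 = (1,0,5)_6 → 26
26 = (4,2)_6 → 20
20 = (3,2)_6 → 13
13 = (2,1)_6 → 5
5 = (5)_6 → 25
25 = (4,1)_6 → 17  — 17 repeats.
That took 11 steps.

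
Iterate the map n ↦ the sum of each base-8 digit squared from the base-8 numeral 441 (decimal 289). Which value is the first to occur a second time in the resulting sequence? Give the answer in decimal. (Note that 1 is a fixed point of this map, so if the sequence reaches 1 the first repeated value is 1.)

5

289 = (4,4,1)_8 → 4² + 4² + 1² = 16 + 16 + 1 = 33
33 = (4,1)_8 → 4² + 1² = 16 + 1 = 17
17 = (2,1)_8 → 2² + 1² = 4 + 1 = 5
5 = (5)_8 → 5² = 25
25 = (3,1)_8 → 3² + 1² = 9 + 1 = 10
10 = (1,2)_8 → 1² + 2² = 1 + 4 = 5  — 5 already appeared earlier.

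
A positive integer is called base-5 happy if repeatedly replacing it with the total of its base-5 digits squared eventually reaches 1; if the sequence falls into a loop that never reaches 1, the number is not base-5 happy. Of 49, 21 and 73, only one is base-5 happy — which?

49: 49 → 33 → 11 → 5 → 1  — reaches 1 (base-5 happy)
21: 21 → 17 → 13 → 13  — repeats 13 (not base-5 happy)
73: 73 → 29 → 17 → 13 → 13  — repeats 13 (not base-5 happy)

49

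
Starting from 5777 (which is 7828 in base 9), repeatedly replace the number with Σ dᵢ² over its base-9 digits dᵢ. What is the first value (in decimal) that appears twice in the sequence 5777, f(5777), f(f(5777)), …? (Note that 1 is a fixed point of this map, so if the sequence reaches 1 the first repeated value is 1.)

5777 = (7,8,2,8)_9 → 181
181 = (2,2,1)_9 → 9
9 = (1,0)_9 → 1  — reached the fixed point 1.
1 → 1, so 1 is the first repeated value.

1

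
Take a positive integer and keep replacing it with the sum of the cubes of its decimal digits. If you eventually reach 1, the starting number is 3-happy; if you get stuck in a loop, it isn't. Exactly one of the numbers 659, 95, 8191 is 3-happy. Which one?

8191

659: 659 → 1070 → 344 → 155 → 251 → 134 → 92 → 737 → 713 → 371 → 371  — repeats 371 (not 3-happy)
95: 95 → 854 → 701 → 344 → 155 → 251 → 134 → 92 → 737 → 713 → 371 → 371  — repeats 371 (not 3-happy)
8191: 8191 → 1243 → 100 → 1  — reaches 1 (3-happy)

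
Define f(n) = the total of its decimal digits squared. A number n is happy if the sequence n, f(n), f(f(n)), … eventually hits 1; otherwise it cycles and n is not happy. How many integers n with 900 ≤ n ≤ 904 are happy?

2

900: 900 → 81 → 65 → 61 → 37 → 58 → 89 → 145 → 42 → 20 → 4 → 16 → 37  — not happy
901: 901 → 82 → 68 → 100 → 1  — happy
902: 902 → 85 → 89 → 145 → 42 → 20 → 4 → 16 → 37 → 58 → 89  — not happy
903: 903 → 90 → 81 → 65 → 61 → 37 → 58 → 89 → 145 → 42 → 20 → 4 → 16 → 37  — not happy
904: 904 → 97 → 130 → 10 → 1  — happy
happy: 901, 904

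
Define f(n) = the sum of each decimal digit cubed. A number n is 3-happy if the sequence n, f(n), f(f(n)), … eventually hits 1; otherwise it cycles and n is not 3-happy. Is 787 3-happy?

3-happy

787 → 7³ + 8³ + 7³ = 343 + 512 + 343 = 1198
1198 → 1³ + 1³ + 9³ + 8³ = 1 + 1 + 729 + 512 = 1243
1243 → 1³ + 2³ + 4³ + 3³ = 1 + 8 + 64 + 27 = 100
100 → 1³ + 0³ + 0³ = 1 + 0 + 0 = 1  — reached 1.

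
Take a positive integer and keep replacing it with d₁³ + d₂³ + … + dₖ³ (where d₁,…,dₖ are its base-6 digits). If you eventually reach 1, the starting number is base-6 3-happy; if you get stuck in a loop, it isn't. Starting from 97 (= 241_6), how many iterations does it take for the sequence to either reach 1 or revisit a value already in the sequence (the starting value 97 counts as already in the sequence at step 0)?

6

97 = (2,4,1)_6 → 2³ + 4³ + 1³ = 73
73 = (2,0,1)_6 → 2³ + 0³ + 1³ = 9
9 = (1,3)_6 → 1³ + 3³ = 28
28 = (4,4)_6 → 4³ + 4³ = 128
128 = (3,3,2)_6 → 3³ + 3³ + 2³ = 62
62 = (1,4,2)_6 → 1³ + 4³ + 2³ = 73  — 73 repeats.
That took 6 steps.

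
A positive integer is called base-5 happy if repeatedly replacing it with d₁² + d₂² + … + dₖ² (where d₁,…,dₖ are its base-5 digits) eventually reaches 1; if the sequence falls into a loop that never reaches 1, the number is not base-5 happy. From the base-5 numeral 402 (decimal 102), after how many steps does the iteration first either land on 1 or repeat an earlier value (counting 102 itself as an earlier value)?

5

102 = (4,0,2)_5 → 4² + 0² + 2² = 16 + 0 + 4 = 20
20 = (4,0)_5 → 4² + 0² = 16 + 0 = 16
16 = (3,1)_5 → 3² + 1² = 9 + 1 = 10
10 = (2,0)_5 → 2² + 0² = 4 + 0 = 4
4 = (4)_5 → 4² = 16  — 16 repeats.
That took 5 steps.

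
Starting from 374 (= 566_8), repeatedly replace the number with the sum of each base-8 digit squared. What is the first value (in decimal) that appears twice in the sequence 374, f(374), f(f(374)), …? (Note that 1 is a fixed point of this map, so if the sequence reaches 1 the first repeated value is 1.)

1

374 = (5,6,6)_8 → 5² + 6² + 6² = 97
97 = (1,4,1)_8 → 1² + 4² + 1² = 18
18 = (2,2)_8 → 2² + 2² = 8
8 = (1,0)_8 → 1² + 0² = 1  — reached the fixed point 1.
1 → 1, so 1 is the first repeated value.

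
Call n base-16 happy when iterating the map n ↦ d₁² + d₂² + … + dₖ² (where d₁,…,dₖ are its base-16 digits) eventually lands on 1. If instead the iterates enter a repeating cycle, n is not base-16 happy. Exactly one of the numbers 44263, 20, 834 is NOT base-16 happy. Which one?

834

44263: 44263 → 489 → 278 → 38 → 40 → 68 → 32 → 4 → 16 → 1  — reaches 1 (base-16 happy)
20: 20 → 17 → 2 → 4 → 16 → 1  — reaches 1 (base-16 happy)
834: 834 → 29 → 170 → 200 → 208 → 169 → 181 → 146 → 85 → 50 → 13 → 169  — repeats 169 (not base-16 happy)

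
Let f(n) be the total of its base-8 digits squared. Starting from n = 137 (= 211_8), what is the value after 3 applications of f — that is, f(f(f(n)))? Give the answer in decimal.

32

137 = (2,1,1)_8 → 2² + 1² + 1² = 4 + 1 + 1 = 6
6 = (6)_8 → 6² = 36
36 = (4,4)_8 → 4² + 4² = 16 + 16 = 32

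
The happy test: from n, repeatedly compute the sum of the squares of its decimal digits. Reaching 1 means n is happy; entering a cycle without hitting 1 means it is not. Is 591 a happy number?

not happy

591 → 5² + 9² + 1² = 25 + 81 + 1 = 107
107 → 1² + 0² + 7² = 1 + 0 + 49 = 50
50 → 5² + 0² = 25 + 0 = 25
25 → 2² + 5² = 4 + 25 = 29
29 → 2² + 9² = 4 + 81 = 85
85 → 8² + 5² = 64 + 25 = 89
89 → 8² + 9² = 64 + 81 = 145
145 → 1² + 4² + 5² = 1 + 16 + 25 = 42
42 → 4² + 2² = 16 + 4 = 20
20 → 2² + 0² = 4 + 0 = 4
4 → 4² = 16
16 → 1² + 6² = 1 + 36 = 37
37 → 3² + 7² = 9 + 49 = 58
58 → 5² + 8² = 25 + 64 = 89  — 89 already seen; the sequence cycles without reaching 1.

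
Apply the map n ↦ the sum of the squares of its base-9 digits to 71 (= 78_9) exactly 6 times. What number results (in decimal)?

71 = (7,8)_9 → 7² + 8² = 49 + 64 = 113
113 = (1,3,5)_9 → 1² + 3² + 5² = 1 + 9 + 25 = 35
35 = (3,8)_9 → 3² + 8² = 9 + 64 = 73
73 = (8,1)_9 → 8² + 1² = 64 + 1 = 65
65 = (7,2)_9 → 7² + 2² = 49 + 4 = 53
53 = (5,8)_9 → 5² + 8² = 25 + 64 = 89

89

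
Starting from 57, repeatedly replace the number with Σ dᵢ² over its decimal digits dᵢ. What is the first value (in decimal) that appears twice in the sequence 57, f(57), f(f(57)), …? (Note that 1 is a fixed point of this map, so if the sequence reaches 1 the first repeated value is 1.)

37

57 → 74
74 → 65
65 → 61
61 → 37
37 → 58
58 → 89
89 → 145
145 → 42
42 → 20
20 → 4
4 → 16
16 → 37  — 37 already appeared earlier.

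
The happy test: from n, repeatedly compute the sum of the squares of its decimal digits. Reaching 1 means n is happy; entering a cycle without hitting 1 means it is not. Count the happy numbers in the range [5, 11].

5: 5 → 25 → 29 → 85 → 89 → 145 → 42 → 20 → 4 → 16 → 37 → 58 → 89  — not happy
6: 6 → 36 → 45 → 41 → 17 → 50 → 25 → 29 → 85 → 89 → 145 → 42 → 20 → 4 → 16 → 37 → 58 → 89  — not happy
7: 7 → 49 → 97 → 130 → 10 → 1  — happy
8: 8 → 64 → 52 → 29 → 85 → 89 → 145 → 42 → 20 → 4 → 16 → 37 → 58 → 89  — not happy
9: 9 → 81 → 65 → 61 → 37 → 58 → 89 → 145 → 42 → 20 → 4 → 16 → 37  — not happy
10: 10 → 1  — happy
11: 11 → 2 → 4 → 16 → 37 → 58 → 89 → 145 → 42 → 20 → 4  — not happy
happy: 7, 10

2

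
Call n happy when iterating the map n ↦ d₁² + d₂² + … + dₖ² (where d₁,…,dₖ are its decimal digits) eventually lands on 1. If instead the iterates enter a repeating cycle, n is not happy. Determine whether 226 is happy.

happy

226 → 2² + 2² + 6² = 44
44 → 4² + 4² = 32
32 → 3² + 2² = 13
13 → 1² + 3² = 10
10 → 1² + 0² = 1  — reached 1.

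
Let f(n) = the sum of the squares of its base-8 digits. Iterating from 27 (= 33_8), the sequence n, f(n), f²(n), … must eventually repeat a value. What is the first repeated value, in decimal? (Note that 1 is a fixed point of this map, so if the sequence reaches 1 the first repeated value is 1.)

1

27 = (3,3)_8 → 3² + 3² = 18
18 = (2,2)_8 → 2² + 2² = 8
8 = (1,0)_8 → 1² + 0² = 1  — reached the fixed point 1.
1 → 1, so 1 is the first repeated value.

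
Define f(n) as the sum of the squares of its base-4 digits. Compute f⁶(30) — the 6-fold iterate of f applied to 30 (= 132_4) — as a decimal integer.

1

30 = (1,3,2)_4 → 1² + 3² + 2² = 14
14 = (3,2)_4 → 3² + 2² = 13
13 = (3,1)_4 → 3² + 1² = 10
10 = (2,2)_4 → 2² + 2² = 8
8 = (2,0)_4 → 2² + 0² = 4
4 = (1,0)_4 → 1² + 0² = 1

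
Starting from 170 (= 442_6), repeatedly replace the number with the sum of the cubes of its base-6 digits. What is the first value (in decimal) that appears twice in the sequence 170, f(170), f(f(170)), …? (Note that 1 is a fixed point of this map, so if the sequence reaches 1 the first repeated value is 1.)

190

170 = (4,4,2)_6 → 4³ + 4³ + 2³ = 136
136 = (3,4,4)_6 → 3³ + 4³ + 4³ = 155
155 = (4,1,5)_6 → 4³ + 1³ + 5³ = 190
190 = (5,1,4)_6 → 5³ + 1³ + 4³ = 190  — 190 already appeared earlier.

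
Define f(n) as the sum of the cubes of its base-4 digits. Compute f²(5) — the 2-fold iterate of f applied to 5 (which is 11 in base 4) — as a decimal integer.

8

5 = (1,1)_4 → 1³ + 1³ = 1 + 1 = 2
2 = (2)_4 → 2³ = 8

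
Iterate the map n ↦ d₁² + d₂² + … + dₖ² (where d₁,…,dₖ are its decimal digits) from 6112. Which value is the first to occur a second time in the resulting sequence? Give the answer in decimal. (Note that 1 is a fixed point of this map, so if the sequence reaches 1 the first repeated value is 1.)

6112 → 6² + 1² + 1² + 2² = 36 + 1 + 1 + 4 = 42
42 → 4² + 2² = 16 + 4 = 20
20 → 2² + 0² = 4 + 0 = 4
4 → 4² = 16
16 → 1² + 6² = 1 + 36 = 37
37 → 3² + 7² = 9 + 49 = 58
58 → 5² + 8² = 25 + 64 = 89
89 → 8² + 9² = 64 + 81 = 145
145 → 1² + 4² + 5² = 1 + 16 + 25 = 42  — 42 already appeared earlier.

42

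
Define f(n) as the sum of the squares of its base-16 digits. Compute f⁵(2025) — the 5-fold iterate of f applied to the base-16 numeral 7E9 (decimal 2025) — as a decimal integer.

2025 = (7,14,9)_16 → 7² + 14² + 9² = 49 + 196 + 81 = 326
326 = (1,4,6)_16 → 1² + 4² + 6² = 1 + 16 + 36 = 53
53 = (3,5)_16 → 3² + 5² = 9 + 25 = 34
34 = (2,2)_16 → 2² + 2² = 4 + 4 = 8
8 = (8)_16 → 8² = 64

64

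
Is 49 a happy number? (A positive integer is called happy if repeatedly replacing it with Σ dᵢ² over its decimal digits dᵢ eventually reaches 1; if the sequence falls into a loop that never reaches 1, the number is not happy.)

happy

49 → 4² + 9² = 97
97 → 9² + 7² = 130
130 → 1² + 3² + 0² = 10
10 → 1² + 0² = 1  — reached 1.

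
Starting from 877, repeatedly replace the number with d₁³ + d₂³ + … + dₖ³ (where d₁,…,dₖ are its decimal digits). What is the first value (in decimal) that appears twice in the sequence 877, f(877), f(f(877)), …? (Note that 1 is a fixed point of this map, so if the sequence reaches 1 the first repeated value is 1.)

877 → 8³ + 7³ + 7³ = 1198
1198 → 1³ + 1³ + 9³ + 8³ = 1243
1243 → 1³ + 2³ + 4³ + 3³ = 100
100 → 1³ + 0³ + 0³ = 1  — reached the fixed point 1.
1 → 1, so 1 is the first repeated value.

1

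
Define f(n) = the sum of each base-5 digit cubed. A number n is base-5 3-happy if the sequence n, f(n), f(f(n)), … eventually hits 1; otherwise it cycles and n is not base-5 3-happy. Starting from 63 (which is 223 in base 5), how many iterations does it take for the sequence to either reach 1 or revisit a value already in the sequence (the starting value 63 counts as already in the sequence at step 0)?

6

63 = (2,2,3)_5 → 2³ + 2³ + 3³ = 43
43 = (1,3,3)_5 → 1³ + 3³ + 3³ = 55
55 = (2,1,0)_5 → 2³ + 1³ + 0³ = 9
9 = (1,4)_5 → 1³ + 4³ = 65
65 = (2,3,0)_5 → 2³ + 3³ + 0³ = 35
35 = (1,2,0)_5 → 1³ + 2³ + 0³ = 9  — 9 repeats.
That took 6 steps.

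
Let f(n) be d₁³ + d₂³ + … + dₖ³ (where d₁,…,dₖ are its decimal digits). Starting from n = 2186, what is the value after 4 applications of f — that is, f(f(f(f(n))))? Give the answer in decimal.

371

2186 → 2³ + 1³ + 8³ + 6³ = 737
737 → 7³ + 3³ + 7³ = 713
713 → 7³ + 1³ + 3³ = 371
371 → 3³ + 7³ + 1³ = 371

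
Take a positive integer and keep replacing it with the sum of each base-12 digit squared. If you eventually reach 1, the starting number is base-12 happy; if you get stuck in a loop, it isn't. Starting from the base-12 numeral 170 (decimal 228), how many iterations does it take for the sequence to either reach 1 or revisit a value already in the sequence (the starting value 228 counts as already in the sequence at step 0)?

228 = (1,7,0)_12 → 50
50 = (4,2)_12 → 20
20 = (1,8)_12 → 65
65 = (5,5)_12 → 50  — 50 repeats.
That took 4 steps.

4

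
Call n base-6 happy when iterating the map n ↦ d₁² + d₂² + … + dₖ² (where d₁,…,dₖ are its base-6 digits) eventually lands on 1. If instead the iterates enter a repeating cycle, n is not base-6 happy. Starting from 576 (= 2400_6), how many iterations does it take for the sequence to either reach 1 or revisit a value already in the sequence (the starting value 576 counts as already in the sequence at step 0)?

9

576 = (2,4,0,0)_6 → 2² + 4² + 0² + 0² = 20
20 = (3,2)_6 → 3² + 2² = 13
13 = (2,1)_6 → 2² + 1² = 5
5 = (5)_6 → 5² = 25
25 = (4,1)_6 → 4² + 1² = 17
17 = (2,5)_6 → 2² + 5² = 29
29 = (4,5)_6 → 4² + 5² = 41
41 = (1,0,5)_6 → 1² + 0² + 5² = 26
26 = (4,2)_6 → 4² + 2² = 20  — 20 repeats.
That took 9 steps.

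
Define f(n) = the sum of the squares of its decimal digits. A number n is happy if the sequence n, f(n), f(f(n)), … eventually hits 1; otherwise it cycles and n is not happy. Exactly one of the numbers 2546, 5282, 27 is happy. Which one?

5282

2546: 2546 → 81 → 65 → 61 → 37 → 58 → 89 → 145 → 42 → 20 → 4 → 16 → 37  — repeats 37 (not happy)
5282: 5282 → 97 → 130 → 10 → 1  — reaches 1 (happy)
27: 27 → 53 → 34 → 25 → 29 → 85 → 89 → 145 → 42 → 20 → 4 → 16 → 37 → 58 → 89  — repeats 89 (not happy)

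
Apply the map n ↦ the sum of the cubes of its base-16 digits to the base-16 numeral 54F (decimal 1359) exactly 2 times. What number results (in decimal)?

1359 = (5,4,15)_16 → 5³ + 4³ + 15³ = 3564
3564 = (13,14,12)_16 → 13³ + 14³ + 12³ = 6669

6669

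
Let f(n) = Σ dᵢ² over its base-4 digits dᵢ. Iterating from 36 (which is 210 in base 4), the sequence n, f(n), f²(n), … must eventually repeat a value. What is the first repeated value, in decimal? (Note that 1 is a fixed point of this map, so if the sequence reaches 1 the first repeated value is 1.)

36 = (2,1,0)_4 → 2² + 1² + 0² = 5
5 = (1,1)_4 → 1² + 1² = 2
2 = (2)_4 → 2² = 4
4 = (1,0)_4 → 1² + 0² = 1  — reached the fixed point 1.
1 → 1, so 1 is the first repeated value.

1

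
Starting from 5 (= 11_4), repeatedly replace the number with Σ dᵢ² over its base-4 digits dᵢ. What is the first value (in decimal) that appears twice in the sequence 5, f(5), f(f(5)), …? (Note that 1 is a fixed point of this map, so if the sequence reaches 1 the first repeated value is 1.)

1

5 = (1,1)_4 → 1² + 1² = 2
2 = (2)_4 → 2² = 4
4 = (1,0)_4 → 1² + 0² = 1  — reached the fixed point 1.
1 → 1, so 1 is the first repeated value.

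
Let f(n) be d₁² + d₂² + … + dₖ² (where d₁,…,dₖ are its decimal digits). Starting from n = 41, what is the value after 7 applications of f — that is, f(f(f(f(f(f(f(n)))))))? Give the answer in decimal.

145

41 → 17
17 → 50
50 → 25
25 → 29
29 → 85
85 → 89
89 → 145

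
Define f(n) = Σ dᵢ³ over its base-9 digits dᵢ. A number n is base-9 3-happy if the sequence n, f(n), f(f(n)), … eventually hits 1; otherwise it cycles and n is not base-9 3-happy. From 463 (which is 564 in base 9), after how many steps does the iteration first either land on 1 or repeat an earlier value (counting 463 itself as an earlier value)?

7

463 = (5,6,4)_9 → 5³ + 6³ + 4³ = 125 + 216 + 64 = 405
405 = (5,0,0)_9 → 5³ + 0³ + 0³ = 125 + 0 + 0 = 125
125 = (1,4,8)_9 → 1³ + 4³ + 8³ = 1 + 64 + 512 = 577
577 = (7,1,1)_9 → 7³ + 1³ + 1³ = 343 + 1 + 1 = 345
345 = (4,2,3)_9 → 4³ + 2³ + 3³ = 64 + 8 + 27 = 99
99 = (1,2,0)_9 → 1³ + 2³ + 0³ = 1 + 8 + 0 = 9
9 = (1,0)_9 → 1³ + 0³ = 1 + 0 = 1  — reached 1.
That took 7 steps.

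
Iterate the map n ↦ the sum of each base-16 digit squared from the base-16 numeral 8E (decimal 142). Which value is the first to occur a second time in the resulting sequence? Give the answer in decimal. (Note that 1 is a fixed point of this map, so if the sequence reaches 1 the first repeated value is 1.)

142 = (8,14)_16 → 8² + 14² = 64 + 196 = 260
260 = (1,0,4)_16 → 1² + 0² + 4² = 1 + 0 + 16 = 17
17 = (1,1)_16 → 1² + 1² = 1 + 1 = 2
2 = (2)_16 → 2² = 4
4 = (4)_16 → 4² = 16
16 = (1,0)_16 → 1² + 0² = 1 + 0 = 1  — reached the fixed point 1.
1 → 1, so 1 is the first repeated value.

1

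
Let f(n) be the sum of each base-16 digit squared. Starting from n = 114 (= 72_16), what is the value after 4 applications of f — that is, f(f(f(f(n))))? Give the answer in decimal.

64

114 = (7,2)_16 → 7² + 2² = 53
53 = (3,5)_16 → 3² + 5² = 34
34 = (2,2)_16 → 2² + 2² = 8
8 = (8)_16 → 8² = 64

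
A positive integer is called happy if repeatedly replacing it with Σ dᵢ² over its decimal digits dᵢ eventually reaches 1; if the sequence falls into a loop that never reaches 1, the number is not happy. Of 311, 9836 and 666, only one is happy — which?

9836

311: 311 → 11 → 2 → 4 → 16 → 37 → 58 → 89 → 145 → 42 → 20 → 4  — repeats 4 (not happy)
9836: 9836 → 190 → 82 → 68 → 100 → 1  — reaches 1 (happy)
666: 666 → 108 → 65 → 61 → 37 → 58 → 89 → 145 → 42 → 20 → 4 → 16 → 37  — repeats 37 (not happy)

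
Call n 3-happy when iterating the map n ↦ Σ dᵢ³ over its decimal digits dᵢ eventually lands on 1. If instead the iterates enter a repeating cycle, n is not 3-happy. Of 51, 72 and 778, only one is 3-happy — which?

778

51: 51 → 126 → 225 → 141 → 66 → 432 → 99 → 1458 → 702 → 351 → 153 → 153  — repeats 153 (not 3-happy)
72: 72 → 351 → 153 → 153  — repeats 153 (not 3-happy)
778: 778 → 1198 → 1243 → 100 → 1  — reaches 1 (3-happy)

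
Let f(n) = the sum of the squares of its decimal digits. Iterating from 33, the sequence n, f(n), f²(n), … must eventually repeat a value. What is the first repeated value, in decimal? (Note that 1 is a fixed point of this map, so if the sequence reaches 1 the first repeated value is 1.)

33 → 3² + 3² = 9 + 9 = 18
18 → 1² + 8² = 1 + 64 = 65
65 → 6² + 5² = 36 + 25 = 61
61 → 6² + 1² = 36 + 1 = 37
37 → 3² + 7² = 9 + 49 = 58
58 → 5² + 8² = 25 + 64 = 89
89 → 8² + 9² = 64 + 81 = 145
145 → 1² + 4² + 5² = 1 + 16 + 25 = 42
42 → 4² + 2² = 16 + 4 = 20
20 → 2² + 0² = 4 + 0 = 4
4 → 4² = 16
16 → 1² + 6² = 1 + 36 = 37  — 37 already appeared earlier.

37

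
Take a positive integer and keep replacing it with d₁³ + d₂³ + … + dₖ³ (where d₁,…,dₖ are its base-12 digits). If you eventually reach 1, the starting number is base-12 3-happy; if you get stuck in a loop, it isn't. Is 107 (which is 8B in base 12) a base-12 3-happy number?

107 = (8,11)_12 → 8³ + 11³ = 512 + 1331 = 1843
1843 = (1,0,9,7)_12 → 1³ + 0³ + 9³ + 7³ = 1 + 0 + 729 + 343 = 1073
1073 = (7,5,5)_12 → 7³ + 5³ + 5³ = 343 + 125 + 125 = 593
593 = (4,1,5)_12 → 4³ + 1³ + 5³ = 64 + 1 + 125 = 190
190 = (1,3,10)_12 → 1³ + 3³ + 10³ = 1 + 27 + 1000 = 1028
1028 = (7,1,8)_12 → 7³ + 1³ + 8³ = 343 + 1 + 512 = 856
856 = (5,11,4)_12 → 5³ + 11³ + 4³ = 125 + 1331 + 64 = 1520
1520 = (10,6,8)_12 → 10³ + 6³ + 8³ = 1000 + 216 + 512 = 1728
1728 = (1,0,0,0)_12 → 1³ + 0³ + 0³ + 0³ = 1 + 0 + 0 + 0 = 1  — reached 1.

base-12 3-happy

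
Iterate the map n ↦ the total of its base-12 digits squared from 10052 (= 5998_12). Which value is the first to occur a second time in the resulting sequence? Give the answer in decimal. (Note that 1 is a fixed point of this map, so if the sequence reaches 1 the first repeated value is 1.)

5

10052 = (5,9,9,8)_12 → 5² + 9² + 9² + 8² = 251
251 = (1,8,11)_12 → 1² + 8² + 11² = 186
186 = (1,3,6)_12 → 1² + 3² + 6² = 46
46 = (3,10)_12 → 3² + 10² = 109
109 = (9,1)_12 → 9² + 1² = 82
82 = (6,10)_12 → 6² + 10² = 136
136 = (11,4)_12 → 11² + 4² = 137
137 = (11,5)_12 → 11² + 5² = 146
146 = (1,0,2)_12 → 1² + 0² + 2² = 5
5 = (5)_12 → 5² = 25
25 = (2,1)_12 → 2² + 1² = 5  — 5 already appeared earlier.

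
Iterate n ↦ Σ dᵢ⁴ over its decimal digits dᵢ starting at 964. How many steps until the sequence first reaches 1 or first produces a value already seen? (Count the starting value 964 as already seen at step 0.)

964 → 9⁴ + 6⁴ + 4⁴ = 8113
8113 → 8⁴ + 1⁴ + 1⁴ + 3⁴ = 4179
4179 → 4⁴ + 1⁴ + 7⁴ + 9⁴ = 9219
9219 → 9⁴ + 2⁴ + 1⁴ + 9⁴ = 13139
13139 → 1⁴ + 3⁴ + 1⁴ + 3⁴ + 9⁴ = 6725
6725 → 6⁴ + 7⁴ + 2⁴ + 5⁴ = 4338
4338 → 4⁴ + 3⁴ + 3⁴ + 8⁴ = 4514
4514 → 4⁴ + 5⁴ + 1⁴ + 4⁴ = 1138
1138 → 1⁴ + 1⁴ + 3⁴ + 8⁴ = 4179  — 4179 repeats.
That took 9 steps.

9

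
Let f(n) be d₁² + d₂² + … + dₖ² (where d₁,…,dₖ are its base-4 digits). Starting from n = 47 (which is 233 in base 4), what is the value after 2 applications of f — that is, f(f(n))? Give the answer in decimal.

47 = (2,3,3)_4 → 2² + 3² + 3² = 4 + 9 + 9 = 22
22 = (1,1,2)_4 → 1² + 1² + 2² = 1 + 1 + 4 = 6

6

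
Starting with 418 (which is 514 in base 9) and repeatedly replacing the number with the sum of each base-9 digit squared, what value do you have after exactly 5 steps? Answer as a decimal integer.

74

418 = (5,1,4)_9 → 5² + 1² + 4² = 25 + 1 + 16 = 42
42 = (4,6)_9 → 4² + 6² = 16 + 36 = 52
52 = (5,7)_9 → 5² + 7² = 25 + 49 = 74
74 = (8,2)_9 → 8² + 2² = 64 + 4 = 68
68 = (7,5)_9 → 7² + 5² = 49 + 25 = 74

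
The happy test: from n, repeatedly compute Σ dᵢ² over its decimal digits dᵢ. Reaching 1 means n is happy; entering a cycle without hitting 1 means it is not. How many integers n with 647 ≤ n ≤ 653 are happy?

2

647: 647 → 101 → 2 → 4 → 16 → 37 → 58 → 89 → 145 → 42 → 20 → 4  — not happy
648: 648 → 116 → 38 → 73 → 58 → 89 → 145 → 42 → 20 → 4 → 16 → 37 → 58  — not happy
649: 649 → 133 → 19 → 82 → 68 → 100 → 1  — happy
650: 650 → 61 → 37 → 58 → 89 → 145 → 42 → 20 → 4 → 16 → 37  — not happy
651: 651 → 62 → 40 → 16 → 37 → 58 → 89 → 145 → 42 → 20 → 4 → 16  — not happy
652: 652 → 65 → 61 → 37 → 58 → 89 → 145 → 42 → 20 → 4 → 16 → 37  — not happy
653: 653 → 70 → 49 → 97 → 130 → 10 → 1  — happy
happy: 649, 653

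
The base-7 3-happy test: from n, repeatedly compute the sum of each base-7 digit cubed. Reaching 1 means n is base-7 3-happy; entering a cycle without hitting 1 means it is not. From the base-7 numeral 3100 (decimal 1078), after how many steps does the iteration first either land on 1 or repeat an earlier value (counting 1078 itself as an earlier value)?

4

1078 = (3,1,0,0)_7 → 3³ + 1³ + 0³ + 0³ = 27 + 1 + 0 + 0 = 28
28 = (4,0)_7 → 4³ + 0³ = 64 + 0 = 64
64 = (1,2,1)_7 → 1³ + 2³ + 1³ = 1 + 8 + 1 = 10
10 = (1,3)_7 → 1³ + 3³ = 1 + 27 = 28  — 28 repeats.
That took 4 steps.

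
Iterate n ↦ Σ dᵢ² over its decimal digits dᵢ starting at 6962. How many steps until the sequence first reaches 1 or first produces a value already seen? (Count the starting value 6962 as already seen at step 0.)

6962 → 157
157 → 75
75 → 74
74 → 65
65 → 61
61 → 37
37 → 58
58 → 89
89 → 145
145 → 42
42 → 20
20 → 4
4 → 16
16 → 37  — 37 repeats.
That took 14 steps.

14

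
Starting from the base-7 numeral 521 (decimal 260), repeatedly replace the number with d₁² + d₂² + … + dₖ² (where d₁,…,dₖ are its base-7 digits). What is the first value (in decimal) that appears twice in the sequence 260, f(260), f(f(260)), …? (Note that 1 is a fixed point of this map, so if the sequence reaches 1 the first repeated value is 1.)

260 = (5,2,1)_7 → 5² + 2² + 1² = 25 + 4 + 1 = 30
30 = (4,2)_7 → 4² + 2² = 16 + 4 = 20
20 = (2,6)_7 → 2² + 6² = 4 + 36 = 40
40 = (5,5)_7 → 5² + 5² = 25 + 25 = 50
50 = (1,0,1)_7 → 1² + 0² + 1² = 1 + 0 + 1 = 2
2 = (2)_7 → 2² = 4
4 = (4)_7 → 4² = 16
16 = (2,2)_7 → 2² + 2² = 4 + 4 = 8
8 = (1,1)_7 → 1² + 1² = 1 + 1 = 2  — 2 already appeared earlier.

2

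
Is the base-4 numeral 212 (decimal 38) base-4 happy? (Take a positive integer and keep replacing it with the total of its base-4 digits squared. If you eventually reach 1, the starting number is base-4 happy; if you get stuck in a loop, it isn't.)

base-4 happy

38 = (2,1,2)_4 → 2² + 1² + 2² = 4 + 1 + 4 = 9
9 = (2,1)_4 → 2² + 1² = 4 + 1 = 5
5 = (1,1)_4 → 1² + 1² = 1 + 1 = 2
2 = (2)_4 → 2² = 4
4 = (1,0)_4 → 1² + 0² = 1 + 0 = 1  — reached 1.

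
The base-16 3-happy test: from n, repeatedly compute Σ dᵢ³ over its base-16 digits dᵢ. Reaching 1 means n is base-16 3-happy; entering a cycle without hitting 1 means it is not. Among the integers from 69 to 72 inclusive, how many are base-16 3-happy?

69: 69 → 189 → 3528 → 4437 → 252 → 5103 → 6147 → 540 → 1737 → 2673 → 1344 → 189  — not base-16 3-happy
70: 70 → 280 → 514 → 16 → 1  — base-16 3-happy
71: 71 → 407 → 1073 → 92 → 1853 → 2567 → 1343 → 3527 → 4268 → 2729 → 2729  — not base-16 3-happy
72: 72 → 576 → 72  — not base-16 3-happy
base-16 3-happy: 70

1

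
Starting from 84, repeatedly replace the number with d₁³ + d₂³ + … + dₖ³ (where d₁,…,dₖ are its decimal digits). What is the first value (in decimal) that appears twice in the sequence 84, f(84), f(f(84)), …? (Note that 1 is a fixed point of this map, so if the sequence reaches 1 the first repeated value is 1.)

84 → 576
576 → 684
684 → 792
792 → 1080
1080 → 513
513 → 153
153 → 153  — 153 already appeared earlier.

153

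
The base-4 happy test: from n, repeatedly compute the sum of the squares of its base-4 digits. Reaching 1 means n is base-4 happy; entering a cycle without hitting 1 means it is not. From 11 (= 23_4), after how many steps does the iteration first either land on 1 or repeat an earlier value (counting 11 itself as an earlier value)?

11 = (2,3)_4 → 2² + 3² = 4 + 9 = 13
13 = (3,1)_4 → 3² + 1² = 9 + 1 = 10
10 = (2,2)_4 → 2² + 2² = 4 + 4 = 8
8 = (2,0)_4 → 2² + 0² = 4 + 0 = 4
4 = (1,0)_4 → 1² + 0² = 1 + 0 = 1  — reached 1.
That took 5 steps.

5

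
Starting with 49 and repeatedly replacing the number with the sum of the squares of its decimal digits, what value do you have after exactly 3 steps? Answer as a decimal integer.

49 → 4² + 9² = 16 + 81 = 97
97 → 9² + 7² = 81 + 49 = 130
130 → 1² + 3² + 0² = 1 + 9 + 0 = 10

10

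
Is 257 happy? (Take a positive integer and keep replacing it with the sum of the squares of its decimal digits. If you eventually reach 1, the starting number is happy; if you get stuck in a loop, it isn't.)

257 → 78
78 → 113
113 → 11
11 → 2
2 → 4
4 → 16
16 → 37
37 → 58
58 → 89
89 → 145
145 → 42
42 → 20
20 → 4  — 4 already seen; the sequence cycles without reaching 1.

not happy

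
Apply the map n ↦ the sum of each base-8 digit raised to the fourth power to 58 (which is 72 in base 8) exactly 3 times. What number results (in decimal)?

288

58 = (7,2)_8 → 7⁴ + 2⁴ = 2401 + 16 = 2417
2417 = (4,5,6,1)_8 → 4⁴ + 5⁴ + 6⁴ + 1⁴ = 256 + 625 + 1296 + 1 = 2178
2178 = (4,2,0,2)_8 → 4⁴ + 2⁴ + 0⁴ + 2⁴ = 256 + 16 + 0 + 16 = 288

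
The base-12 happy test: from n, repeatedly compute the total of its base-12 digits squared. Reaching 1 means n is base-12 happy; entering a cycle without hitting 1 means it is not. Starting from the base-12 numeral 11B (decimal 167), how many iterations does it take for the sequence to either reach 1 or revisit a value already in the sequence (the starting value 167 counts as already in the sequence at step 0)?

9

167 = (1,1,11)_12 → 1² + 1² + 11² = 1 + 1 + 121 = 123
123 = (10,3)_12 → 10² + 3² = 100 + 9 = 109
109 = (9,1)_12 → 9² + 1² = 81 + 1 = 82
82 = (6,10)_12 → 6² + 10² = 36 + 100 = 136
136 = (11,4)_12 → 11² + 4² = 121 + 16 = 137
137 = (11,5)_12 → 11² + 5² = 121 + 25 = 146
146 = (1,0,2)_12 → 1² + 0² + 2² = 1 + 0 + 4 = 5
5 = (5)_12 → 5² = 25
25 = (2,1)_12 → 2² + 1² = 4 + 1 = 5  — 5 repeats.
That took 9 steps.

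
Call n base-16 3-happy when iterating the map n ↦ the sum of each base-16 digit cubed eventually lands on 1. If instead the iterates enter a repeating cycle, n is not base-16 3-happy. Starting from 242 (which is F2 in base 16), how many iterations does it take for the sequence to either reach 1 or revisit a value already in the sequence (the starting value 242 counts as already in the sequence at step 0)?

242 = (15,2)_16 → 15³ + 2³ = 3383
3383 = (13,3,7)_16 → 13³ + 3³ + 7³ = 2567
2567 = (10,0,7)_16 → 10³ + 0³ + 7³ = 1343
1343 = (5,3,15)_16 → 5³ + 3³ + 15³ = 3527
3527 = (13,12,7)_16 → 13³ + 12³ + 7³ = 4268
4268 = (1,0,10,12)_16 → 1³ + 0³ + 10³ + 12³ = 2729
2729 = (10,10,9)_16 → 10³ + 10³ + 9³ = 2729  — 2729 repeats.
That took 7 steps.

7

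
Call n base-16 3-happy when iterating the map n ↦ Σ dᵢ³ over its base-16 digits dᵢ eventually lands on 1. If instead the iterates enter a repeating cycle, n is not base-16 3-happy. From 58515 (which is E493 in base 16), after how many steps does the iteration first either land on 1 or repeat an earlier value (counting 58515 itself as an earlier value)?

58515 = (14,4,9,3)_16 → 14³ + 4³ + 9³ + 3³ = 3564
3564 = (13,14,12)_16 → 13³ + 14³ + 12³ = 6669
6669 = (1,10,0,13)_16 → 1³ + 10³ + 0³ + 13³ = 3198
3198 = (12,7,14)_16 → 12³ + 7³ + 14³ = 4815
4815 = (1,2,12,15)_16 → 1³ + 2³ + 12³ + 15³ = 5112
5112 = (1,3,15,8)_16 → 1³ + 3³ + 15³ + 8³ = 3915
3915 = (15,4,11)_16 → 15³ + 4³ + 11³ = 4770
4770 = (1,2,10,2)_16 → 1³ + 2³ + 10³ + 2³ = 1017
1017 = (3,15,9)_16 → 3³ + 15³ + 9³ = 4131
4131 = (1,0,2,3)_16 → 1³ + 0³ + 2³ + 3³ = 36
36 = (2,4)_16 → 2³ + 4³ = 72
72 = (4,8)_16 → 4³ + 8³ = 576
576 = (2,4,0)_16 → 2³ + 4³ + 0³ = 72  — 72 repeats.
That took 13 steps.

13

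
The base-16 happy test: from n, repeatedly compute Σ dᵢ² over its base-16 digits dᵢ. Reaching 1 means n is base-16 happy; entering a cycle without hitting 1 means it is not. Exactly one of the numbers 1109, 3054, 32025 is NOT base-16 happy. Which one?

3054

1109: 1109 → 66 → 20 → 17 → 2 → 4 → 16 → 1  — reaches 1 (base-16 happy)
3054: 3054 → 513 → 5 → 25 → 82 → 29 → 170 → 200 → 208 → 169 → 181 → 146 → 85 → 50 → 13 → 169  — repeats 169 (not base-16 happy)
32025: 32025 → 300 → 149 → 106 → 136 → 128 → 64 → 16 → 1  — reaches 1 (base-16 happy)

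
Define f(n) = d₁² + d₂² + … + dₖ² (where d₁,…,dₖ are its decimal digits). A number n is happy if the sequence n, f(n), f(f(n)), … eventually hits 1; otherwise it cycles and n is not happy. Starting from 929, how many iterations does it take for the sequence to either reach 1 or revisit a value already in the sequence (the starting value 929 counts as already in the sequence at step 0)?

929 → 166
166 → 73
73 → 58
58 → 89
89 → 145
145 → 42
42 → 20
20 → 4
4 → 16
16 → 37
37 → 58  — 58 repeats.
That took 11 steps.

11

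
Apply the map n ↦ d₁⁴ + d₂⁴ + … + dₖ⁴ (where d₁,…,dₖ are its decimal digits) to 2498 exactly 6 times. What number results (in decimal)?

2498 → 2⁴ + 4⁴ + 9⁴ + 8⁴ = 16 + 256 + 6561 + 4096 = 10929
10929 → 1⁴ + 0⁴ + 9⁴ + 2⁴ + 9⁴ = 1 + 0 + 6561 + 16 + 6561 = 13139
13139 → 1⁴ + 3⁴ + 1⁴ + 3⁴ + 9⁴ = 1 + 81 + 1 + 81 + 6561 = 6725
6725 → 6⁴ + 7⁴ + 2⁴ + 5⁴ = 1296 + 2401 + 16 + 625 = 4338
4338 → 4⁴ + 3⁴ + 3⁴ + 8⁴ = 256 + 81 + 81 + 4096 = 4514
4514 → 4⁴ + 5⁴ + 1⁴ + 4⁴ = 256 + 625 + 1 + 256 = 1138

1138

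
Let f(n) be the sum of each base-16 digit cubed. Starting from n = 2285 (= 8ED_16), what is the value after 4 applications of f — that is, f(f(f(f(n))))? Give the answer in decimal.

371

2285 = (8,14,13)_16 → 8³ + 14³ + 13³ = 512 + 2744 + 2197 = 5453
5453 = (1,5,4,13)_16 → 1³ + 5³ + 4³ + 13³ = 1 + 125 + 64 + 2197 = 2387
2387 = (9,5,3)_16 → 9³ + 5³ + 3³ = 729 + 125 + 27 = 881
881 = (3,7,1)_16 → 3³ + 7³ + 1³ = 27 + 343 + 1 = 371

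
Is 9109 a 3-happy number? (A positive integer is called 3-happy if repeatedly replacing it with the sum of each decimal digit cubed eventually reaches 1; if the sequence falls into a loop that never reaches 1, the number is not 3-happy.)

not 3-happy

9109 → 9³ + 1³ + 0³ + 9³ = 1459
1459 → 1³ + 4³ + 5³ + 9³ = 919
919 → 9³ + 1³ + 9³ = 1459  — 1459 already seen; the sequence cycles without reaching 1.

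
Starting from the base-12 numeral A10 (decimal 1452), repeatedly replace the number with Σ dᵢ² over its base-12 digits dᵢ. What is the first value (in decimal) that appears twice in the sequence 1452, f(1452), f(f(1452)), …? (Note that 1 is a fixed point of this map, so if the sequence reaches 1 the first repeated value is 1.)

1452 = (10,1,0)_12 → 10² + 1² + 0² = 100 + 1 + 0 = 101
101 = (8,5)_12 → 8² + 5² = 64 + 25 = 89
89 = (7,5)_12 → 7² + 5² = 49 + 25 = 74
74 = (6,2)_12 → 6² + 2² = 36 + 4 = 40
40 = (3,4)_12 → 3² + 4² = 9 + 16 = 25
25 = (2,1)_12 → 2² + 1² = 4 + 1 = 5
5 = (5)_12 → 5² = 25  — 25 already appeared earlier.

25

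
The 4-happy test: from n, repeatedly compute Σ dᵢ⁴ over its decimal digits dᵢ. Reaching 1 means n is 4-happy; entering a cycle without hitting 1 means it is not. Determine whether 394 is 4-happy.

394 → 3⁴ + 9⁴ + 4⁴ = 81 + 6561 + 256 = 6898
6898 → 6⁴ + 8⁴ + 9⁴ + 8⁴ = 1296 + 4096 + 6561 + 4096 = 16049
16049 → 1⁴ + 6⁴ + 0⁴ + 4⁴ + 9⁴ = 1 + 1296 + 0 + 256 + 6561 = 8114
8114 → 8⁴ + 1⁴ + 1⁴ + 4⁴ = 4096 + 1 + 1 + 256 = 4354
4354 → 4⁴ + 3⁴ + 5⁴ + 4⁴ = 256 + 81 + 625 + 256 = 1218
1218 → 1⁴ + 2⁴ + 1⁴ + 8⁴ = 1 + 16 + 1 + 4096 = 4114
4114 → 4⁴ + 1⁴ + 1⁴ + 4⁴ = 256 + 1 + 1 + 256 = 514
514 → 5⁴ + 1⁴ + 4⁴ = 625 + 1 + 256 = 882
882 → 8⁴ + 8⁴ + 2⁴ = 4096 + 4096 + 16 = 8208
8208 → 8⁴ + 2⁴ + 0⁴ + 8⁴ = 4096 + 16 + 0 + 4096 = 8208  — 8208 already seen; the sequence cycles without reaching 1.

not 4-happy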